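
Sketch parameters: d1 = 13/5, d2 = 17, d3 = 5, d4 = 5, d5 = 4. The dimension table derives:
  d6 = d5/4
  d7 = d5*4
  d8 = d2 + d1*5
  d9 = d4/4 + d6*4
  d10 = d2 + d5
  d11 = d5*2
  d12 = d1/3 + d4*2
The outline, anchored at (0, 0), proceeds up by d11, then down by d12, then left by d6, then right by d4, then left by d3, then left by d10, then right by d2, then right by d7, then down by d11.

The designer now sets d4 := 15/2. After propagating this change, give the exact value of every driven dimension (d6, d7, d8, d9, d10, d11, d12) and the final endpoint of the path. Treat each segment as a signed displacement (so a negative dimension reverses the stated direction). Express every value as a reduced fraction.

Apply edit: d4 := 15/2
  d6 = d5/4 = 1
  d7 = d5*4 = 16
  d8 = d2 + d1*5 = 30
  d9 = d4/4 + d6*4 = 47/8
  d10 = d2 + d5 = 21
  d11 = d5*2 = 8
  d12 = d1/3 + d4*2 = 238/15
Walk from origin (0, 0):
  seg 1: up by d11 = 8 → (0, 8)
  seg 2: down by d12 = 238/15 → (0, -118/15)
  seg 3: left by d6 = 1 → (-1, -118/15)
  seg 4: right by d4 = 15/2 → (13/2, -118/15)
  seg 5: left by d3 = 5 → (3/2, -118/15)
  seg 6: left by d10 = 21 → (-39/2, -118/15)
  seg 7: right by d2 = 17 → (-5/2, -118/15)
  seg 8: right by d7 = 16 → (27/2, -118/15)
  seg 9: down by d11 = 8 → (27/2, -238/15)

d6 = 1
d7 = 16
d8 = 30
d9 = 47/8
d10 = 21
d11 = 8
d12 = 238/15
endpoint = (27/2, -238/15)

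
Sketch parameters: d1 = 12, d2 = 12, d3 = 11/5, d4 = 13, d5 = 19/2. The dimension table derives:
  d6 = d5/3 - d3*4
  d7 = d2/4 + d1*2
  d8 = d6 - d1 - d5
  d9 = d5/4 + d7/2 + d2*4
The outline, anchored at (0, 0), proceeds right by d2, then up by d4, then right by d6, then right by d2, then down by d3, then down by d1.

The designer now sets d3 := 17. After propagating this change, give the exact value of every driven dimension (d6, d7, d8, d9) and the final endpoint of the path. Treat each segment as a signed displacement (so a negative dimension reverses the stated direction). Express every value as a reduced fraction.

Apply edit: d3 := 17
  d6 = d5/3 - d3*4 = -389/6
  d7 = d2/4 + d1*2 = 27
  d8 = d6 - d1 - d5 = -259/3
  d9 = d5/4 + d7/2 + d2*4 = 511/8
Walk from origin (0, 0):
  seg 1: right by d2 = 12 → (12, 0)
  seg 2: up by d4 = 13 → (12, 13)
  seg 3: right by d6 = -389/6 → (-317/6, 13)
  seg 4: right by d2 = 12 → (-245/6, 13)
  seg 5: down by d3 = 17 → (-245/6, -4)
  seg 6: down by d1 = 12 → (-245/6, -16)

d6 = -389/6
d7 = 27
d8 = -259/3
d9 = 511/8
endpoint = (-245/6, -16)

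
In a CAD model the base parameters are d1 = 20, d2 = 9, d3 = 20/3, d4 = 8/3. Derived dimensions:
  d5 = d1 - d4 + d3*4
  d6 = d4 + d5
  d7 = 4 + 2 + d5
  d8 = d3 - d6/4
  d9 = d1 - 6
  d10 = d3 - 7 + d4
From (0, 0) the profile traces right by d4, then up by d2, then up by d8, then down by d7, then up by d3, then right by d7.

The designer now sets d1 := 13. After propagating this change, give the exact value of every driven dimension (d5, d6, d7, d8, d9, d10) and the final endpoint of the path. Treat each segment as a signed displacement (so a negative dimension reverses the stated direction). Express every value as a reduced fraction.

d5 = 37
d6 = 119/3
d7 = 43
d8 = -13/4
d9 = 7
d10 = 7/3
endpoint = (137/3, -367/12)

Apply edit: d1 := 13
  d5 = d1 - d4 + d3*4 = 37
  d6 = d4 + d5 = 119/3
  d7 = 4 + 2 + d5 = 43
  d8 = d3 - d6/4 = -13/4
  d9 = d1 - 6 = 7
  d10 = d3 - 7 + d4 = 7/3
Walk from origin (0, 0):
  seg 1: right by d4 = 8/3 → (8/3, 0)
  seg 2: up by d2 = 9 → (8/3, 9)
  seg 3: up by d8 = -13/4 → (8/3, 23/4)
  seg 4: down by d7 = 43 → (8/3, -149/4)
  seg 5: up by d3 = 20/3 → (8/3, -367/12)
  seg 6: right by d7 = 43 → (137/3, -367/12)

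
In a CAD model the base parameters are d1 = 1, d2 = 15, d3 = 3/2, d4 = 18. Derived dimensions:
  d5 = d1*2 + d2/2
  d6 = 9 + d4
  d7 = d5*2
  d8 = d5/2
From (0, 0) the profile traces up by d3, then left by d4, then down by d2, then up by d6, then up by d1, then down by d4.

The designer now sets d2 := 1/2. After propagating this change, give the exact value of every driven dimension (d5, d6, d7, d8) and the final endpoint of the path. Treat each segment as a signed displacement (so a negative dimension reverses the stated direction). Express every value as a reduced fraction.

d5 = 9/4
d6 = 27
d7 = 9/2
d8 = 9/8
endpoint = (-18, 11)

Apply edit: d2 := 1/2
  d5 = d1*2 + d2/2 = 9/4
  d6 = 9 + d4 = 27
  d7 = d5*2 = 9/2
  d8 = d5/2 = 9/8
Walk from origin (0, 0):
  seg 1: up by d3 = 3/2 → (0, 3/2)
  seg 2: left by d4 = 18 → (-18, 3/2)
  seg 3: down by d2 = 1/2 → (-18, 1)
  seg 4: up by d6 = 27 → (-18, 28)
  seg 5: up by d1 = 1 → (-18, 29)
  seg 6: down by d4 = 18 → (-18, 11)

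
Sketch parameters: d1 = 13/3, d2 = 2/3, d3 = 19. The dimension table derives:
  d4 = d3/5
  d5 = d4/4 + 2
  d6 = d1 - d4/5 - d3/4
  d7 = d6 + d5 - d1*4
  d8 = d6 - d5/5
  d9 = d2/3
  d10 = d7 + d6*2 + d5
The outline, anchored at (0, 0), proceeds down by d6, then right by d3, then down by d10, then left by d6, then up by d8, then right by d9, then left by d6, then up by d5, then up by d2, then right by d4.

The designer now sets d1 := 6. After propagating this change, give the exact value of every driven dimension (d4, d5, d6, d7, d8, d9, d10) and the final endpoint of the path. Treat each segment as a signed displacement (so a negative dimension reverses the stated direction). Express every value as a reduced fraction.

d4 = 19/5
d5 = 59/20
d6 = 49/100
d7 = -514/25
d8 = -1/10
d9 = 2/9
d10 = -1663/100
endpoint = (9919/450, 5897/300)

Apply edit: d1 := 6
  d4 = d3/5 = 19/5
  d5 = d4/4 + 2 = 59/20
  d6 = d1 - d4/5 - d3/4 = 49/100
  d7 = d6 + d5 - d1*4 = -514/25
  d8 = d6 - d5/5 = -1/10
  d9 = d2/3 = 2/9
  d10 = d7 + d6*2 + d5 = -1663/100
Walk from origin (0, 0):
  seg 1: down by d6 = 49/100 → (0, -49/100)
  seg 2: right by d3 = 19 → (19, -49/100)
  seg 3: down by d10 = -1663/100 → (19, 807/50)
  seg 4: left by d6 = 49/100 → (1851/100, 807/50)
  seg 5: up by d8 = -1/10 → (1851/100, 401/25)
  seg 6: right by d9 = 2/9 → (16859/900, 401/25)
  seg 7: left by d6 = 49/100 → (8209/450, 401/25)
  seg 8: up by d5 = 59/20 → (8209/450, 1899/100)
  seg 9: up by d2 = 2/3 → (8209/450, 5897/300)
  seg 10: right by d4 = 19/5 → (9919/450, 5897/300)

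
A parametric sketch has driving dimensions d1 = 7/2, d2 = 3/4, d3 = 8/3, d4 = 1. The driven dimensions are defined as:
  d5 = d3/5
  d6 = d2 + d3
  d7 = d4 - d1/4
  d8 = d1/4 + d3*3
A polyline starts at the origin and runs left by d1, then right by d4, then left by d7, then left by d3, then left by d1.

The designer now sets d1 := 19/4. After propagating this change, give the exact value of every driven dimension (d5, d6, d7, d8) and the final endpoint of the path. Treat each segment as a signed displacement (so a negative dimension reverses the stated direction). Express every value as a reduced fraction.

Apply edit: d1 := 19/4
  d5 = d3/5 = 8/15
  d6 = d2 + d3 = 41/12
  d7 = d4 - d1/4 = -3/16
  d8 = d1/4 + d3*3 = 147/16
Walk from origin (0, 0):
  seg 1: left by d1 = 19/4 → (-19/4, 0)
  seg 2: right by d4 = 1 → (-15/4, 0)
  seg 3: left by d7 = -3/16 → (-57/16, 0)
  seg 4: left by d3 = 8/3 → (-299/48, 0)
  seg 5: left by d1 = 19/4 → (-527/48, 0)

d5 = 8/15
d6 = 41/12
d7 = -3/16
d8 = 147/16
endpoint = (-527/48, 0)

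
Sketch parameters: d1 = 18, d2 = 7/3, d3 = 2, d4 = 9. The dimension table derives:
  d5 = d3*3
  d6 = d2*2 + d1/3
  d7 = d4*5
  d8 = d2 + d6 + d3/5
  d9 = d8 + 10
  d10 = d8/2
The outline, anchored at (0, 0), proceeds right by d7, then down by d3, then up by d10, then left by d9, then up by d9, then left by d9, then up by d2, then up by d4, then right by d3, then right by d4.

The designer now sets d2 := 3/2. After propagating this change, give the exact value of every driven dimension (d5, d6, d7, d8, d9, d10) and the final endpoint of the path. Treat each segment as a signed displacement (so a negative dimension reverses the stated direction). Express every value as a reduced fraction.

Apply edit: d2 := 3/2
  d5 = d3*3 = 6
  d6 = d2*2 + d1/3 = 9
  d7 = d4*5 = 45
  d8 = d2 + d6 + d3/5 = 109/10
  d9 = d8 + 10 = 209/10
  d10 = d8/2 = 109/20
Walk from origin (0, 0):
  seg 1: right by d7 = 45 → (45, 0)
  seg 2: down by d3 = 2 → (45, -2)
  seg 3: up by d10 = 109/20 → (45, 69/20)
  seg 4: left by d9 = 209/10 → (241/10, 69/20)
  seg 5: up by d9 = 209/10 → (241/10, 487/20)
  seg 6: left by d9 = 209/10 → (16/5, 487/20)
  seg 7: up by d2 = 3/2 → (16/5, 517/20)
  seg 8: up by d4 = 9 → (16/5, 697/20)
  seg 9: right by d3 = 2 → (26/5, 697/20)
  seg 10: right by d4 = 9 → (71/5, 697/20)

d5 = 6
d6 = 9
d7 = 45
d8 = 109/10
d9 = 209/10
d10 = 109/20
endpoint = (71/5, 697/20)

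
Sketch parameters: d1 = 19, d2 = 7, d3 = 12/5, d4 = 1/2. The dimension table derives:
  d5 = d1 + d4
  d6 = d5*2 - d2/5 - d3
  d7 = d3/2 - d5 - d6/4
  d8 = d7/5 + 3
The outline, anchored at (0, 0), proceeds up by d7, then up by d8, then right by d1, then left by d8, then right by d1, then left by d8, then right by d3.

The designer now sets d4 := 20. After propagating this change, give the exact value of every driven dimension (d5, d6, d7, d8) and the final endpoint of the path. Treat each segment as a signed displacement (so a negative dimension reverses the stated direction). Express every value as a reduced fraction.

d5 = 39
d6 = 371/5
d7 = -1127/20
d8 = -827/100
endpoint = (2847/50, -3231/50)

Apply edit: d4 := 20
  d5 = d1 + d4 = 39
  d6 = d5*2 - d2/5 - d3 = 371/5
  d7 = d3/2 - d5 - d6/4 = -1127/20
  d8 = d7/5 + 3 = -827/100
Walk from origin (0, 0):
  seg 1: up by d7 = -1127/20 → (0, -1127/20)
  seg 2: up by d8 = -827/100 → (0, -3231/50)
  seg 3: right by d1 = 19 → (19, -3231/50)
  seg 4: left by d8 = -827/100 → (2727/100, -3231/50)
  seg 5: right by d1 = 19 → (4627/100, -3231/50)
  seg 6: left by d8 = -827/100 → (2727/50, -3231/50)
  seg 7: right by d3 = 12/5 → (2847/50, -3231/50)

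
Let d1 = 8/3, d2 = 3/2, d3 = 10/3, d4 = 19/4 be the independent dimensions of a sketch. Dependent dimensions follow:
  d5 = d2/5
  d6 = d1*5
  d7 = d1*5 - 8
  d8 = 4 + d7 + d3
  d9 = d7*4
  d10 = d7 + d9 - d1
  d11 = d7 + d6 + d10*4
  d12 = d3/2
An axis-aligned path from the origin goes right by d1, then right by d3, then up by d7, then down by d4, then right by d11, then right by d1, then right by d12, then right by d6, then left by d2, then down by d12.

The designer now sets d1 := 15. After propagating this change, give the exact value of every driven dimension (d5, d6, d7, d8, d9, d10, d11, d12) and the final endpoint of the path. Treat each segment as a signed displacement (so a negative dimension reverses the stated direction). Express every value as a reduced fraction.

Apply edit: d1 := 15
  d5 = d2/5 = 3/10
  d6 = d1*5 = 75
  d7 = d1*5 - 8 = 67
  d8 = 4 + d7 + d3 = 223/3
  d9 = d7*4 = 268
  d10 = d7 + d9 - d1 = 320
  d11 = d7 + d6 + d10*4 = 1422
  d12 = d3/2 = 5/3
Walk from origin (0, 0):
  seg 1: right by d1 = 15 → (15, 0)
  seg 2: right by d3 = 10/3 → (55/3, 0)
  seg 3: up by d7 = 67 → (55/3, 67)
  seg 4: down by d4 = 19/4 → (55/3, 249/4)
  seg 5: right by d11 = 1422 → (4321/3, 249/4)
  seg 6: right by d1 = 15 → (4366/3, 249/4)
  seg 7: right by d12 = 5/3 → (1457, 249/4)
  seg 8: right by d6 = 75 → (1532, 249/4)
  seg 9: left by d2 = 3/2 → (3061/2, 249/4)
  seg 10: down by d12 = 5/3 → (3061/2, 727/12)

d5 = 3/10
d6 = 75
d7 = 67
d8 = 223/3
d9 = 268
d10 = 320
d11 = 1422
d12 = 5/3
endpoint = (3061/2, 727/12)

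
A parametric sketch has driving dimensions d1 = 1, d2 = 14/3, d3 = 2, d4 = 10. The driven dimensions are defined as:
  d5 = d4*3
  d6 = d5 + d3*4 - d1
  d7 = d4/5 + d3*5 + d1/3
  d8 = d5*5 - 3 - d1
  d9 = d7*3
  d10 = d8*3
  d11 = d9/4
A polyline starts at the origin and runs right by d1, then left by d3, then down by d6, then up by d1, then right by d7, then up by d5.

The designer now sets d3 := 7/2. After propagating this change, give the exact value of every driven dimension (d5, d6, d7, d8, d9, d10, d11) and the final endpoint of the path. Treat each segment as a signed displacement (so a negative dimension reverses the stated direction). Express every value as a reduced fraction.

Apply edit: d3 := 7/2
  d5 = d4*3 = 30
  d6 = d5 + d3*4 - d1 = 43
  d7 = d4/5 + d3*5 + d1/3 = 119/6
  d8 = d5*5 - 3 - d1 = 146
  d9 = d7*3 = 119/2
  d10 = d8*3 = 438
  d11 = d9/4 = 119/8
Walk from origin (0, 0):
  seg 1: right by d1 = 1 → (1, 0)
  seg 2: left by d3 = 7/2 → (-5/2, 0)
  seg 3: down by d6 = 43 → (-5/2, -43)
  seg 4: up by d1 = 1 → (-5/2, -42)
  seg 5: right by d7 = 119/6 → (52/3, -42)
  seg 6: up by d5 = 30 → (52/3, -12)

d5 = 30
d6 = 43
d7 = 119/6
d8 = 146
d9 = 119/2
d10 = 438
d11 = 119/8
endpoint = (52/3, -12)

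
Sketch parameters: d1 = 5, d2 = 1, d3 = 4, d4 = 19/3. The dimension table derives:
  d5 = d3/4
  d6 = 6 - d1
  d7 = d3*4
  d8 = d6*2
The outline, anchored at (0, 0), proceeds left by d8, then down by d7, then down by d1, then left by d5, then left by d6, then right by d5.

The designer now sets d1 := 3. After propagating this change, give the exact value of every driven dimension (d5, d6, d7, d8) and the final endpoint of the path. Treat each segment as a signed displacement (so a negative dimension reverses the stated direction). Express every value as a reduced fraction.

Apply edit: d1 := 3
  d5 = d3/4 = 1
  d6 = 6 - d1 = 3
  d7 = d3*4 = 16
  d8 = d6*2 = 6
Walk from origin (0, 0):
  seg 1: left by d8 = 6 → (-6, 0)
  seg 2: down by d7 = 16 → (-6, -16)
  seg 3: down by d1 = 3 → (-6, -19)
  seg 4: left by d5 = 1 → (-7, -19)
  seg 5: left by d6 = 3 → (-10, -19)
  seg 6: right by d5 = 1 → (-9, -19)

d5 = 1
d6 = 3
d7 = 16
d8 = 6
endpoint = (-9, -19)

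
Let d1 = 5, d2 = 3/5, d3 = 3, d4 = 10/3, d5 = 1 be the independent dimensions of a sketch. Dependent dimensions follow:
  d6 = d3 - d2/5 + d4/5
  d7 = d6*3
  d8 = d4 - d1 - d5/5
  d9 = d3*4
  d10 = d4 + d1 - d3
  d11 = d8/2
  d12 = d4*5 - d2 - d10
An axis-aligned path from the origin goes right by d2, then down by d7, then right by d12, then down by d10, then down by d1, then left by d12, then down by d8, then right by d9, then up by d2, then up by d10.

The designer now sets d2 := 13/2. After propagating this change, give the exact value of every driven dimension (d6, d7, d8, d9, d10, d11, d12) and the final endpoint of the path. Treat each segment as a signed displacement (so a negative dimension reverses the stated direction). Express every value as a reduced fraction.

Apply edit: d2 := 13/2
  d6 = d3 - d2/5 + d4/5 = 71/30
  d7 = d6*3 = 71/10
  d8 = d4 - d1 - d5/5 = -28/15
  d9 = d3*4 = 12
  d10 = d4 + d1 - d3 = 16/3
  d11 = d8/2 = -14/15
  d12 = d4*5 - d2 - d10 = 29/6
Walk from origin (0, 0):
  seg 1: right by d2 = 13/2 → (13/2, 0)
  seg 2: down by d7 = 71/10 → (13/2, -71/10)
  seg 3: right by d12 = 29/6 → (34/3, -71/10)
  seg 4: down by d10 = 16/3 → (34/3, -373/30)
  seg 5: down by d1 = 5 → (34/3, -523/30)
  seg 6: left by d12 = 29/6 → (13/2, -523/30)
  seg 7: down by d8 = -28/15 → (13/2, -467/30)
  seg 8: right by d9 = 12 → (37/2, -467/30)
  seg 9: up by d2 = 13/2 → (37/2, -136/15)
  seg 10: up by d10 = 16/3 → (37/2, -56/15)

d6 = 71/30
d7 = 71/10
d8 = -28/15
d9 = 12
d10 = 16/3
d11 = -14/15
d12 = 29/6
endpoint = (37/2, -56/15)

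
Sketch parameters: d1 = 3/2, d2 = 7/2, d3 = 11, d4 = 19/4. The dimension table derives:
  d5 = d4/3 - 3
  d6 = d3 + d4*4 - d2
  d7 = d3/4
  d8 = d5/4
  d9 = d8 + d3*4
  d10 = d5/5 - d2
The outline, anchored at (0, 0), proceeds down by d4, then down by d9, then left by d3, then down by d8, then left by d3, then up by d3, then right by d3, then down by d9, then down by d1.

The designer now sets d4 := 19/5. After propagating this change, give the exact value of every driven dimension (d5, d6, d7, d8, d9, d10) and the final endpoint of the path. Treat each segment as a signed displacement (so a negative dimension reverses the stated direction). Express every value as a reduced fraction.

Apply edit: d4 := 19/5
  d5 = d4/3 - 3 = -26/15
  d6 = d3 + d4*4 - d2 = 227/10
  d7 = d3/4 = 11/4
  d8 = d5/4 = -13/30
  d9 = d8 + d3*4 = 1307/30
  d10 = d5/5 - d2 = -577/150
Walk from origin (0, 0):
  seg 1: down by d4 = 19/5 → (0, -19/5)
  seg 2: down by d9 = 1307/30 → (0, -1421/30)
  seg 3: left by d3 = 11 → (-11, -1421/30)
  seg 4: down by d8 = -13/30 → (-11, -704/15)
  seg 5: left by d3 = 11 → (-22, -704/15)
  seg 6: up by d3 = 11 → (-22, -539/15)
  seg 7: right by d3 = 11 → (-11, -539/15)
  seg 8: down by d9 = 1307/30 → (-11, -159/2)
  seg 9: down by d1 = 3/2 → (-11, -81)

d5 = -26/15
d6 = 227/10
d7 = 11/4
d8 = -13/30
d9 = 1307/30
d10 = -577/150
endpoint = (-11, -81)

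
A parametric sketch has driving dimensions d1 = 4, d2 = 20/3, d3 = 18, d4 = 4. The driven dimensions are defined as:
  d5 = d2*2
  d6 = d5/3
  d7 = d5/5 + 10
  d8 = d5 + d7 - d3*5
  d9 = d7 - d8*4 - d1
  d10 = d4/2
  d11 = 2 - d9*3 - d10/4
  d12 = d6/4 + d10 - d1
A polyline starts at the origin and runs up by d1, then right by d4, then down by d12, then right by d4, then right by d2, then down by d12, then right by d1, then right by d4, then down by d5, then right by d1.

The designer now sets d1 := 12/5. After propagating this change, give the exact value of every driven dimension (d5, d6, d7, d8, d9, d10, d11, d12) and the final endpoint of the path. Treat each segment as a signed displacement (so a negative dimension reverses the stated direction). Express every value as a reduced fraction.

d5 = 40/3
d6 = 40/9
d7 = 38/3
d8 = -64
d9 = 3994/15
d10 = 2
d11 = -7973/10
d12 = 32/45
endpoint = (352/15, -556/45)

Apply edit: d1 := 12/5
  d5 = d2*2 = 40/3
  d6 = d5/3 = 40/9
  d7 = d5/5 + 10 = 38/3
  d8 = d5 + d7 - d3*5 = -64
  d9 = d7 - d8*4 - d1 = 3994/15
  d10 = d4/2 = 2
  d11 = 2 - d9*3 - d10/4 = -7973/10
  d12 = d6/4 + d10 - d1 = 32/45
Walk from origin (0, 0):
  seg 1: up by d1 = 12/5 → (0, 12/5)
  seg 2: right by d4 = 4 → (4, 12/5)
  seg 3: down by d12 = 32/45 → (4, 76/45)
  seg 4: right by d4 = 4 → (8, 76/45)
  seg 5: right by d2 = 20/3 → (44/3, 76/45)
  seg 6: down by d12 = 32/45 → (44/3, 44/45)
  seg 7: right by d1 = 12/5 → (256/15, 44/45)
  seg 8: right by d4 = 4 → (316/15, 44/45)
  seg 9: down by d5 = 40/3 → (316/15, -556/45)
  seg 10: right by d1 = 12/5 → (352/15, -556/45)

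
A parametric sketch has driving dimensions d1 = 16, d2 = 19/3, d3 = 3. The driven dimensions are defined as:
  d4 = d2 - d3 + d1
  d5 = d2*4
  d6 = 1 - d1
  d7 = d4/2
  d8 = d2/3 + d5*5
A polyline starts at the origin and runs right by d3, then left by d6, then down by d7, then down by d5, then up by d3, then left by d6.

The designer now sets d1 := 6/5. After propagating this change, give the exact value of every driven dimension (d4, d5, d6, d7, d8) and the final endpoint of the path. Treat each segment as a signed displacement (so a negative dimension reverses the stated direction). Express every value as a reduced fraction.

Apply edit: d1 := 6/5
  d4 = d2 - d3 + d1 = 68/15
  d5 = d2*4 = 76/3
  d6 = 1 - d1 = -1/5
  d7 = d4/2 = 34/15
  d8 = d2/3 + d5*5 = 1159/9
Walk from origin (0, 0):
  seg 1: right by d3 = 3 → (3, 0)
  seg 2: left by d6 = -1/5 → (16/5, 0)
  seg 3: down by d7 = 34/15 → (16/5, -34/15)
  seg 4: down by d5 = 76/3 → (16/5, -138/5)
  seg 5: up by d3 = 3 → (16/5, -123/5)
  seg 6: left by d6 = -1/5 → (17/5, -123/5)

d4 = 68/15
d5 = 76/3
d6 = -1/5
d7 = 34/15
d8 = 1159/9
endpoint = (17/5, -123/5)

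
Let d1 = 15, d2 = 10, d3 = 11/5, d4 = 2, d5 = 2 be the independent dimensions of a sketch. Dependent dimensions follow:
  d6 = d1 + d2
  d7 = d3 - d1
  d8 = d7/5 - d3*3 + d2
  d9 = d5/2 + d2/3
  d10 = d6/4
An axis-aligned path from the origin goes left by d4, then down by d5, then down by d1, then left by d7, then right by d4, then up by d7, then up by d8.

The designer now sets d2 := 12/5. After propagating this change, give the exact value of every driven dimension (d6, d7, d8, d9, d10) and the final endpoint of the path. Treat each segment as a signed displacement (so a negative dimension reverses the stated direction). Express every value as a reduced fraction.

d6 = 87/5
d7 = -64/5
d8 = -169/25
d9 = 9/5
d10 = 87/20
endpoint = (64/5, -914/25)

Apply edit: d2 := 12/5
  d6 = d1 + d2 = 87/5
  d7 = d3 - d1 = -64/5
  d8 = d7/5 - d3*3 + d2 = -169/25
  d9 = d5/2 + d2/3 = 9/5
  d10 = d6/4 = 87/20
Walk from origin (0, 0):
  seg 1: left by d4 = 2 → (-2, 0)
  seg 2: down by d5 = 2 → (-2, -2)
  seg 3: down by d1 = 15 → (-2, -17)
  seg 4: left by d7 = -64/5 → (54/5, -17)
  seg 5: right by d4 = 2 → (64/5, -17)
  seg 6: up by d7 = -64/5 → (64/5, -149/5)
  seg 7: up by d8 = -169/25 → (64/5, -914/25)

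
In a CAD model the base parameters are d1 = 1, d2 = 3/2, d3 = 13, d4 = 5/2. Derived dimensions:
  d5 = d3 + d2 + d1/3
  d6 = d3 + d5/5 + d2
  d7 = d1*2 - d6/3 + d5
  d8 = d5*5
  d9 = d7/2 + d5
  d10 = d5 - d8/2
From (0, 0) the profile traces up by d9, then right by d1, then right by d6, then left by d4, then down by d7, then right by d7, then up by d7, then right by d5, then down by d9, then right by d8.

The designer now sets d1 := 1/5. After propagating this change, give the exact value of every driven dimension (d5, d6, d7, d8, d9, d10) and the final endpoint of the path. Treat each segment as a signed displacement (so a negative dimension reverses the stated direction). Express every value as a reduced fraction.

Apply edit: d1 := 1/5
  d5 = d3 + d2 + d1/3 = 437/30
  d6 = d3 + d5/5 + d2 = 1306/75
  d7 = d1*2 - d6/3 + d5 = 4123/450
  d8 = d5*5 = 437/6
  d9 = d7/2 + d5 = 17233/900
  d10 = d5 - d8/2 = -437/20
Walk from origin (0, 0):
  seg 1: up by d9 = 17233/900 → (0, 17233/900)
  seg 2: right by d1 = 1/5 → (1/5, 17233/900)
  seg 3: right by d6 = 1306/75 → (1321/75, 17233/900)
  seg 4: left by d4 = 5/2 → (2267/150, 17233/900)
  seg 5: down by d7 = 4123/450 → (2267/150, 8987/900)
  seg 6: right by d7 = 4123/450 → (5462/225, 8987/900)
  seg 7: up by d7 = 4123/450 → (5462/225, 17233/900)
  seg 8: right by d5 = 437/30 → (17479/450, 17233/900)
  seg 9: down by d9 = 17233/900 → (17479/450, 0)
  seg 10: right by d8 = 437/6 → (25127/225, 0)

d5 = 437/30
d6 = 1306/75
d7 = 4123/450
d8 = 437/6
d9 = 17233/900
d10 = -437/20
endpoint = (25127/225, 0)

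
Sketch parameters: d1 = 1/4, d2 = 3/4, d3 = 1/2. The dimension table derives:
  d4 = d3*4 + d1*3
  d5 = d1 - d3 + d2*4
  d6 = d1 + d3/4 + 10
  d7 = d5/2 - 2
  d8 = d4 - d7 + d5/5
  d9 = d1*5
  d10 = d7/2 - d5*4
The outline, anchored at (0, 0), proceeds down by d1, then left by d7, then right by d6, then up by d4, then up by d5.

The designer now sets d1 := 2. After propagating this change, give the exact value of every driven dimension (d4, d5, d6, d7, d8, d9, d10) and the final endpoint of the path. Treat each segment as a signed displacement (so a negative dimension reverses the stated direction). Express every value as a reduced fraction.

Apply edit: d1 := 2
  d4 = d3*4 + d1*3 = 8
  d5 = d1 - d3 + d2*4 = 9/2
  d6 = d1 + d3/4 + 10 = 97/8
  d7 = d5/2 - 2 = 1/4
  d8 = d4 - d7 + d5/5 = 173/20
  d9 = d1*5 = 10
  d10 = d7/2 - d5*4 = -143/8
Walk from origin (0, 0):
  seg 1: down by d1 = 2 → (0, -2)
  seg 2: left by d7 = 1/4 → (-1/4, -2)
  seg 3: right by d6 = 97/8 → (95/8, -2)
  seg 4: up by d4 = 8 → (95/8, 6)
  seg 5: up by d5 = 9/2 → (95/8, 21/2)

d4 = 8
d5 = 9/2
d6 = 97/8
d7 = 1/4
d8 = 173/20
d9 = 10
d10 = -143/8
endpoint = (95/8, 21/2)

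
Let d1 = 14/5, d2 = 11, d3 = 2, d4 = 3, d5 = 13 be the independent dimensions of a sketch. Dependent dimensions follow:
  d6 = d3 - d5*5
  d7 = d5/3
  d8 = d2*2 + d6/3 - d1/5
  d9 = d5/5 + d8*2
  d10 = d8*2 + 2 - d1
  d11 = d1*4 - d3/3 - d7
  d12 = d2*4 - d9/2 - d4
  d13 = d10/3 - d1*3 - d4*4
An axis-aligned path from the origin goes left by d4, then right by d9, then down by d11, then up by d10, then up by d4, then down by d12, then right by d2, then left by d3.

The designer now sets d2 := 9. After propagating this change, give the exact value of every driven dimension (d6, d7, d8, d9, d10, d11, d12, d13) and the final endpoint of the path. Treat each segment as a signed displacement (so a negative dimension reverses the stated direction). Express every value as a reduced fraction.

Apply edit: d2 := 9
  d6 = d3 - d5*5 = -63
  d7 = d5/3 = 13/3
  d8 = d2*2 + d6/3 - d1/5 = -89/25
  d9 = d5/5 + d8*2 = -113/25
  d10 = d8*2 + 2 - d1 = -198/25
  d11 = d1*4 - d3/3 - d7 = 31/5
  d12 = d2*4 - d9/2 - d4 = 1763/50
  d13 = d10/3 - d1*3 - d4*4 = -576/25
Walk from origin (0, 0):
  seg 1: left by d4 = 3 → (-3, 0)
  seg 2: right by d9 = -113/25 → (-188/25, 0)
  seg 3: down by d11 = 31/5 → (-188/25, -31/5)
  seg 4: up by d10 = -198/25 → (-188/25, -353/25)
  seg 5: up by d4 = 3 → (-188/25, -278/25)
  seg 6: down by d12 = 1763/50 → (-188/25, -2319/50)
  seg 7: right by d2 = 9 → (37/25, -2319/50)
  seg 8: left by d3 = 2 → (-13/25, -2319/50)

d6 = -63
d7 = 13/3
d8 = -89/25
d9 = -113/25
d10 = -198/25
d11 = 31/5
d12 = 1763/50
d13 = -576/25
endpoint = (-13/25, -2319/50)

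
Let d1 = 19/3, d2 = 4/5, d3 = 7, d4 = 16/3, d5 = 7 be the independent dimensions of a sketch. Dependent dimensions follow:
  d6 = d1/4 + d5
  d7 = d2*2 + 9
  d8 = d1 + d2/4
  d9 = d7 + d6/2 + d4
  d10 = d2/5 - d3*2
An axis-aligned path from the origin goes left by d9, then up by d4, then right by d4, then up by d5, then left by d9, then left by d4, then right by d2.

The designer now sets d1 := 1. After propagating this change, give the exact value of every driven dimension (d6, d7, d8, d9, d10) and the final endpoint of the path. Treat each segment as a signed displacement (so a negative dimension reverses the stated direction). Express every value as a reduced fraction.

d6 = 29/4
d7 = 53/5
d8 = 6/5
d9 = 2347/120
d10 = -346/25
endpoint = (-2299/60, 37/3)

Apply edit: d1 := 1
  d6 = d1/4 + d5 = 29/4
  d7 = d2*2 + 9 = 53/5
  d8 = d1 + d2/4 = 6/5
  d9 = d7 + d6/2 + d4 = 2347/120
  d10 = d2/5 - d3*2 = -346/25
Walk from origin (0, 0):
  seg 1: left by d9 = 2347/120 → (-2347/120, 0)
  seg 2: up by d4 = 16/3 → (-2347/120, 16/3)
  seg 3: right by d4 = 16/3 → (-569/40, 16/3)
  seg 4: up by d5 = 7 → (-569/40, 37/3)
  seg 5: left by d9 = 2347/120 → (-2027/60, 37/3)
  seg 6: left by d4 = 16/3 → (-2347/60, 37/3)
  seg 7: right by d2 = 4/5 → (-2299/60, 37/3)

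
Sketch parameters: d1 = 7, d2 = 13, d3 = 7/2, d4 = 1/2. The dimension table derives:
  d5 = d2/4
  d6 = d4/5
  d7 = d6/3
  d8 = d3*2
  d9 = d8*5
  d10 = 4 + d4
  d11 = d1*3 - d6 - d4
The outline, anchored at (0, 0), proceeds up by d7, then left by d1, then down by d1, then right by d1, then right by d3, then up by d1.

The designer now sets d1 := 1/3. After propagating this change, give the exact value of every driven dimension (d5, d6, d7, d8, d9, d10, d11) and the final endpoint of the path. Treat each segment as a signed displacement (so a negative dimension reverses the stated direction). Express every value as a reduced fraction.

d5 = 13/4
d6 = 1/10
d7 = 1/30
d8 = 7
d9 = 35
d10 = 9/2
d11 = 2/5
endpoint = (7/2, 1/30)

Apply edit: d1 := 1/3
  d5 = d2/4 = 13/4
  d6 = d4/5 = 1/10
  d7 = d6/3 = 1/30
  d8 = d3*2 = 7
  d9 = d8*5 = 35
  d10 = 4 + d4 = 9/2
  d11 = d1*3 - d6 - d4 = 2/5
Walk from origin (0, 0):
  seg 1: up by d7 = 1/30 → (0, 1/30)
  seg 2: left by d1 = 1/3 → (-1/3, 1/30)
  seg 3: down by d1 = 1/3 → (-1/3, -3/10)
  seg 4: right by d1 = 1/3 → (0, -3/10)
  seg 5: right by d3 = 7/2 → (7/2, -3/10)
  seg 6: up by d1 = 1/3 → (7/2, 1/30)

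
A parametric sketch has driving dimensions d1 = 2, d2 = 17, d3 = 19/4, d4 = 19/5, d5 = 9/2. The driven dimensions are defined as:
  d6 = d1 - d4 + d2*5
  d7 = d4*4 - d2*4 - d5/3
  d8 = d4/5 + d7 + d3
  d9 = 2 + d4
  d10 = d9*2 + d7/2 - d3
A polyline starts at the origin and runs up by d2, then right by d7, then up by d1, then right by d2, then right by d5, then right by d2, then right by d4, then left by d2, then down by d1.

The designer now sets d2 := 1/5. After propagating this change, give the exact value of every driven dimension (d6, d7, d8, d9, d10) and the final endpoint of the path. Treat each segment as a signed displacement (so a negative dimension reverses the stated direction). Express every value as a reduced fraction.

d6 = -4/5
d7 = 129/10
d8 = 1841/100
d9 = 29/5
d10 = 133/10
endpoint = (107/5, 1/5)

Apply edit: d2 := 1/5
  d6 = d1 - d4 + d2*5 = -4/5
  d7 = d4*4 - d2*4 - d5/3 = 129/10
  d8 = d4/5 + d7 + d3 = 1841/100
  d9 = 2 + d4 = 29/5
  d10 = d9*2 + d7/2 - d3 = 133/10
Walk from origin (0, 0):
  seg 1: up by d2 = 1/5 → (0, 1/5)
  seg 2: right by d7 = 129/10 → (129/10, 1/5)
  seg 3: up by d1 = 2 → (129/10, 11/5)
  seg 4: right by d2 = 1/5 → (131/10, 11/5)
  seg 5: right by d5 = 9/2 → (88/5, 11/5)
  seg 6: right by d2 = 1/5 → (89/5, 11/5)
  seg 7: right by d4 = 19/5 → (108/5, 11/5)
  seg 8: left by d2 = 1/5 → (107/5, 11/5)
  seg 9: down by d1 = 2 → (107/5, 1/5)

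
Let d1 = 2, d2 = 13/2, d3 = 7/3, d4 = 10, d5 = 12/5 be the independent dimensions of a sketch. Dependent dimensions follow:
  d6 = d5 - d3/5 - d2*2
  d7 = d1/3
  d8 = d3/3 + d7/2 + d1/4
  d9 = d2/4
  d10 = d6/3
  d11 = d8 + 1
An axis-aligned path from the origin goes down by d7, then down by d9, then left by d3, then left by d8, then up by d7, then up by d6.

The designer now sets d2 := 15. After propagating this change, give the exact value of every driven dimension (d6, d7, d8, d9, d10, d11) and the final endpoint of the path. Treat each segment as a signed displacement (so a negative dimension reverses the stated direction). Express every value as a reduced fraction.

Apply edit: d2 := 15
  d6 = d5 - d3/5 - d2*2 = -421/15
  d7 = d1/3 = 2/3
  d8 = d3/3 + d7/2 + d1/4 = 29/18
  d9 = d2/4 = 15/4
  d10 = d6/3 = -421/45
  d11 = d8 + 1 = 47/18
Walk from origin (0, 0):
  seg 1: down by d7 = 2/3 → (0, -2/3)
  seg 2: down by d9 = 15/4 → (0, -53/12)
  seg 3: left by d3 = 7/3 → (-7/3, -53/12)
  seg 4: left by d8 = 29/18 → (-71/18, -53/12)
  seg 5: up by d7 = 2/3 → (-71/18, -15/4)
  seg 6: up by d6 = -421/15 → (-71/18, -1909/60)

d6 = -421/15
d7 = 2/3
d8 = 29/18
d9 = 15/4
d10 = -421/45
d11 = 47/18
endpoint = (-71/18, -1909/60)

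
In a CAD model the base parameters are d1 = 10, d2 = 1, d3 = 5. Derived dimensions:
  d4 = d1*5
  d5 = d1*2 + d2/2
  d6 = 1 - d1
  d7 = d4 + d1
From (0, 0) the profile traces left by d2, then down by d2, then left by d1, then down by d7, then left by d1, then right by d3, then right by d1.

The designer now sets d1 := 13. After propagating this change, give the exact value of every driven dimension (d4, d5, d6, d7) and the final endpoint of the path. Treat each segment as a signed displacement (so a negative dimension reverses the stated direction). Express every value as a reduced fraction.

d4 = 65
d5 = 53/2
d6 = -12
d7 = 78
endpoint = (-9, -79)

Apply edit: d1 := 13
  d4 = d1*5 = 65
  d5 = d1*2 + d2/2 = 53/2
  d6 = 1 - d1 = -12
  d7 = d4 + d1 = 78
Walk from origin (0, 0):
  seg 1: left by d2 = 1 → (-1, 0)
  seg 2: down by d2 = 1 → (-1, -1)
  seg 3: left by d1 = 13 → (-14, -1)
  seg 4: down by d7 = 78 → (-14, -79)
  seg 5: left by d1 = 13 → (-27, -79)
  seg 6: right by d3 = 5 → (-22, -79)
  seg 7: right by d1 = 13 → (-9, -79)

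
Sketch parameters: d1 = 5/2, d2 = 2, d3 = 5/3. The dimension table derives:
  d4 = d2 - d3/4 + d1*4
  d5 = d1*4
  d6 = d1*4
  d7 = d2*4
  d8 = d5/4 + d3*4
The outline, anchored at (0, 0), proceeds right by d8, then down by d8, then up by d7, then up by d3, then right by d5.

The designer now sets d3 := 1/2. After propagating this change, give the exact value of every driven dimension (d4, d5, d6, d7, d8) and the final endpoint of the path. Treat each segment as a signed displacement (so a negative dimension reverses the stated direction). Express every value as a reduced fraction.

d4 = 95/8
d5 = 10
d6 = 10
d7 = 8
d8 = 9/2
endpoint = (29/2, 4)

Apply edit: d3 := 1/2
  d4 = d2 - d3/4 + d1*4 = 95/8
  d5 = d1*4 = 10
  d6 = d1*4 = 10
  d7 = d2*4 = 8
  d8 = d5/4 + d3*4 = 9/2
Walk from origin (0, 0):
  seg 1: right by d8 = 9/2 → (9/2, 0)
  seg 2: down by d8 = 9/2 → (9/2, -9/2)
  seg 3: up by d7 = 8 → (9/2, 7/2)
  seg 4: up by d3 = 1/2 → (9/2, 4)
  seg 5: right by d5 = 10 → (29/2, 4)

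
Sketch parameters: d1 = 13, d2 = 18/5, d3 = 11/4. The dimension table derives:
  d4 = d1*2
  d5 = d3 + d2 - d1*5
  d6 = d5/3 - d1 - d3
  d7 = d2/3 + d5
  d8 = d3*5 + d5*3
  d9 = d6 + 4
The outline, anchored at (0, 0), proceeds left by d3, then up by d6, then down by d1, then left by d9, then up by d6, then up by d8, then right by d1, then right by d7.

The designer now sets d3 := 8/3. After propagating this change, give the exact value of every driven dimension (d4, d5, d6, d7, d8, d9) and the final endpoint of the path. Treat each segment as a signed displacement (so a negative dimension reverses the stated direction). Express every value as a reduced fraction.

d4 = 26
d5 = -881/15
d6 = -1586/45
d7 = -863/15
d8 = -2443/15
d9 = -1406/45
endpoint = (-718/45, -11086/45)

Apply edit: d3 := 8/3
  d4 = d1*2 = 26
  d5 = d3 + d2 - d1*5 = -881/15
  d6 = d5/3 - d1 - d3 = -1586/45
  d7 = d2/3 + d5 = -863/15
  d8 = d3*5 + d5*3 = -2443/15
  d9 = d6 + 4 = -1406/45
Walk from origin (0, 0):
  seg 1: left by d3 = 8/3 → (-8/3, 0)
  seg 2: up by d6 = -1586/45 → (-8/3, -1586/45)
  seg 3: down by d1 = 13 → (-8/3, -2171/45)
  seg 4: left by d9 = -1406/45 → (1286/45, -2171/45)
  seg 5: up by d6 = -1586/45 → (1286/45, -3757/45)
  seg 6: up by d8 = -2443/15 → (1286/45, -11086/45)
  seg 7: right by d1 = 13 → (1871/45, -11086/45)
  seg 8: right by d7 = -863/15 → (-718/45, -11086/45)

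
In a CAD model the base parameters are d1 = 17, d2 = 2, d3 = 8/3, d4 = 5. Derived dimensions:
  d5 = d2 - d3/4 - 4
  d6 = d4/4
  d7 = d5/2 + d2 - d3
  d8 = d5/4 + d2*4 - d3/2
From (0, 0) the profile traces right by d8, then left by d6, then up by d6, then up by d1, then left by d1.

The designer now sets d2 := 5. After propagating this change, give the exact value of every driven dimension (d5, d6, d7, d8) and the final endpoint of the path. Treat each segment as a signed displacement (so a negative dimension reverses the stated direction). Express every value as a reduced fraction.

d5 = 1/3
d6 = 5/4
d7 = 5/2
d8 = 75/4
endpoint = (1/2, 73/4)

Apply edit: d2 := 5
  d5 = d2 - d3/4 - 4 = 1/3
  d6 = d4/4 = 5/4
  d7 = d5/2 + d2 - d3 = 5/2
  d8 = d5/4 + d2*4 - d3/2 = 75/4
Walk from origin (0, 0):
  seg 1: right by d8 = 75/4 → (75/4, 0)
  seg 2: left by d6 = 5/4 → (35/2, 0)
  seg 3: up by d6 = 5/4 → (35/2, 5/4)
  seg 4: up by d1 = 17 → (35/2, 73/4)
  seg 5: left by d1 = 17 → (1/2, 73/4)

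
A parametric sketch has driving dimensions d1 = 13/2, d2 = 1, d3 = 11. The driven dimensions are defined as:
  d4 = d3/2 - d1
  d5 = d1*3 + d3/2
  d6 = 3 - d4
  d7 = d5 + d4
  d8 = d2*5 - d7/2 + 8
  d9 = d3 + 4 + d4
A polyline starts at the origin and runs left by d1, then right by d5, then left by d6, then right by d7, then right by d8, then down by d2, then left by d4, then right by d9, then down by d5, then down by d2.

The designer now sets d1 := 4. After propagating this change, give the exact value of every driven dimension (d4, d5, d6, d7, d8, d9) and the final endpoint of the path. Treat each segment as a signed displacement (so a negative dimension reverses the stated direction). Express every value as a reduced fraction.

Apply edit: d1 := 4
  d4 = d3/2 - d1 = 3/2
  d5 = d1*3 + d3/2 = 35/2
  d6 = 3 - d4 = 3/2
  d7 = d5 + d4 = 19
  d8 = d2*5 - d7/2 + 8 = 7/2
  d9 = d3 + 4 + d4 = 33/2
Walk from origin (0, 0):
  seg 1: left by d1 = 4 → (-4, 0)
  seg 2: right by d5 = 35/2 → (27/2, 0)
  seg 3: left by d6 = 3/2 → (12, 0)
  seg 4: right by d7 = 19 → (31, 0)
  seg 5: right by d8 = 7/2 → (69/2, 0)
  seg 6: down by d2 = 1 → (69/2, -1)
  seg 7: left by d4 = 3/2 → (33, -1)
  seg 8: right by d9 = 33/2 → (99/2, -1)
  seg 9: down by d5 = 35/2 → (99/2, -37/2)
  seg 10: down by d2 = 1 → (99/2, -39/2)

d4 = 3/2
d5 = 35/2
d6 = 3/2
d7 = 19
d8 = 7/2
d9 = 33/2
endpoint = (99/2, -39/2)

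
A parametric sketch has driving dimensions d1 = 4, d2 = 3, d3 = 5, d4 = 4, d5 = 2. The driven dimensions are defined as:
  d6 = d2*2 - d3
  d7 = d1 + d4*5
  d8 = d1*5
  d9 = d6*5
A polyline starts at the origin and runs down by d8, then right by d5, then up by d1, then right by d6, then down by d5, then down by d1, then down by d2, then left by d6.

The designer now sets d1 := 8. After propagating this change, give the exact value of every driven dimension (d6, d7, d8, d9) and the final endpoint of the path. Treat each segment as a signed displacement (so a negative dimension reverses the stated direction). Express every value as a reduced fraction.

d6 = 1
d7 = 28
d8 = 40
d9 = 5
endpoint = (2, -45)

Apply edit: d1 := 8
  d6 = d2*2 - d3 = 1
  d7 = d1 + d4*5 = 28
  d8 = d1*5 = 40
  d9 = d6*5 = 5
Walk from origin (0, 0):
  seg 1: down by d8 = 40 → (0, -40)
  seg 2: right by d5 = 2 → (2, -40)
  seg 3: up by d1 = 8 → (2, -32)
  seg 4: right by d6 = 1 → (3, -32)
  seg 5: down by d5 = 2 → (3, -34)
  seg 6: down by d1 = 8 → (3, -42)
  seg 7: down by d2 = 3 → (3, -45)
  seg 8: left by d6 = 1 → (2, -45)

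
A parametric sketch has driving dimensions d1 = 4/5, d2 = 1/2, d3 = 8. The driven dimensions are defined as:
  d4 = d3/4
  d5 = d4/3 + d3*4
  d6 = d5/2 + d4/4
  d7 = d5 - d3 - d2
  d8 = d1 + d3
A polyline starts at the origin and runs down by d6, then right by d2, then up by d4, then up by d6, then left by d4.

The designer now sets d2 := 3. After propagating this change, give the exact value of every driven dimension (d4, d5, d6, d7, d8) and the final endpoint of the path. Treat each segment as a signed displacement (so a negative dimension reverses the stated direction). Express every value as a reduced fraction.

Apply edit: d2 := 3
  d4 = d3/4 = 2
  d5 = d4/3 + d3*4 = 98/3
  d6 = d5/2 + d4/4 = 101/6
  d7 = d5 - d3 - d2 = 65/3
  d8 = d1 + d3 = 44/5
Walk from origin (0, 0):
  seg 1: down by d6 = 101/6 → (0, -101/6)
  seg 2: right by d2 = 3 → (3, -101/6)
  seg 3: up by d4 = 2 → (3, -89/6)
  seg 4: up by d6 = 101/6 → (3, 2)
  seg 5: left by d4 = 2 → (1, 2)

d4 = 2
d5 = 98/3
d6 = 101/6
d7 = 65/3
d8 = 44/5
endpoint = (1, 2)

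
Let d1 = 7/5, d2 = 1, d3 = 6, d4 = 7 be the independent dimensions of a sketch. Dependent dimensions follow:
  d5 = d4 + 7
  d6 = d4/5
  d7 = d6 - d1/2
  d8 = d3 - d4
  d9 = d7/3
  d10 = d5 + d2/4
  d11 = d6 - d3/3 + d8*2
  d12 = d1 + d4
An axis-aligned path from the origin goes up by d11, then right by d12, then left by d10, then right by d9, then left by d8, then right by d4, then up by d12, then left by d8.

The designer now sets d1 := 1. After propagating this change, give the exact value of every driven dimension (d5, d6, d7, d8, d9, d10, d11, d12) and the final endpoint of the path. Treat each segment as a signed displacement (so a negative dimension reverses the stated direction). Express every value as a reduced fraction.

Apply edit: d1 := 1
  d5 = d4 + 7 = 14
  d6 = d4/5 = 7/5
  d7 = d6 - d1/2 = 9/10
  d8 = d3 - d4 = -1
  d9 = d7/3 = 3/10
  d10 = d5 + d2/4 = 57/4
  d11 = d6 - d3/3 + d8*2 = -13/5
  d12 = d1 + d4 = 8
Walk from origin (0, 0):
  seg 1: up by d11 = -13/5 → (0, -13/5)
  seg 2: right by d12 = 8 → (8, -13/5)
  seg 3: left by d10 = 57/4 → (-25/4, -13/5)
  seg 4: right by d9 = 3/10 → (-119/20, -13/5)
  seg 5: left by d8 = -1 → (-99/20, -13/5)
  seg 6: right by d4 = 7 → (41/20, -13/5)
  seg 7: up by d12 = 8 → (41/20, 27/5)
  seg 8: left by d8 = -1 → (61/20, 27/5)

d5 = 14
d6 = 7/5
d7 = 9/10
d8 = -1
d9 = 3/10
d10 = 57/4
d11 = -13/5
d12 = 8
endpoint = (61/20, 27/5)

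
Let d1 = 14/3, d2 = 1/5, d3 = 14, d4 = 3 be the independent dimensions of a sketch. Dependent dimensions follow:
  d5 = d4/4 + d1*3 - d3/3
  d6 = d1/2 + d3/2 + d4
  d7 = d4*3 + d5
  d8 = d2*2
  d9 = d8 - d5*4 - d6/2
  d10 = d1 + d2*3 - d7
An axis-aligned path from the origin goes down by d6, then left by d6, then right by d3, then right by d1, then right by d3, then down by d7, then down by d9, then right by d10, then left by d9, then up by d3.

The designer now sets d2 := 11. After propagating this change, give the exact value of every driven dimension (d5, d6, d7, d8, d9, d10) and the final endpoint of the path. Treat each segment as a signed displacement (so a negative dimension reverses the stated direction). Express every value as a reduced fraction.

d5 = 121/12
d6 = 37/3
d7 = 229/12
d8 = 22
d9 = -49/2
d10 = 223/12
endpoint = (761/12, 85/12)

Apply edit: d2 := 11
  d5 = d4/4 + d1*3 - d3/3 = 121/12
  d6 = d1/2 + d3/2 + d4 = 37/3
  d7 = d4*3 + d5 = 229/12
  d8 = d2*2 = 22
  d9 = d8 - d5*4 - d6/2 = -49/2
  d10 = d1 + d2*3 - d7 = 223/12
Walk from origin (0, 0):
  seg 1: down by d6 = 37/3 → (0, -37/3)
  seg 2: left by d6 = 37/3 → (-37/3, -37/3)
  seg 3: right by d3 = 14 → (5/3, -37/3)
  seg 4: right by d1 = 14/3 → (19/3, -37/3)
  seg 5: right by d3 = 14 → (61/3, -37/3)
  seg 6: down by d7 = 229/12 → (61/3, -377/12)
  seg 7: down by d9 = -49/2 → (61/3, -83/12)
  seg 8: right by d10 = 223/12 → (467/12, -83/12)
  seg 9: left by d9 = -49/2 → (761/12, -83/12)
  seg 10: up by d3 = 14 → (761/12, 85/12)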